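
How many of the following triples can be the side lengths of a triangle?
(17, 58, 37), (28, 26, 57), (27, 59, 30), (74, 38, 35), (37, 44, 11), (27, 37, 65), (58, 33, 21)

(17,37,58): 17+37 ≤ 58 → not valid
(26,28,57): 26+28 ≤ 57 → not valid
(27,30,59): 27+30 ≤ 59 → not valid
(35,38,74): 35+38 ≤ 74 → not valid
(11,37,44): 11+37 > 44 → valid
(27,37,65): 27+37 ≤ 65 → not valid
(21,33,58): 21+33 ≤ 58 → not valid
1 of the 7 triples forms a triangle.

1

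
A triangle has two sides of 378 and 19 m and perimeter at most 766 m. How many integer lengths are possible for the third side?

Triangle inequality: 359 < x < 397. Perimeter ≤ 766 gives x ≤ 766 − 378 − 19 = 369.
So 359 < x ≤ 369; integers 360 through 369: 10 values.

10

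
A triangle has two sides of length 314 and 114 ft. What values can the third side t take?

200 < t < 428

By the triangle inequality, t must be less than 314 + 114 = 428 and greater than |314 − 114| = 200.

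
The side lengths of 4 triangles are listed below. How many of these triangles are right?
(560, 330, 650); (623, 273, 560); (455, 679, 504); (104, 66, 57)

3

(560,330,650): 330²+560² = 422500 = 650² → right
(623,273,560): 273²+560² = 388129 = 623² → right
(455,679,504): 455²+504² = 461041 = 679² → right
(104,66,57): 57²+66² = 7605 < 10816 = 104² → obtuse
3 of the 4 are right.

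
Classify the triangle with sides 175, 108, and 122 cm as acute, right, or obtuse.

Compare the square of the longest side to the sum of squares of the other two: 108² + 122² = 26548 < 30625 = 175².

obtuse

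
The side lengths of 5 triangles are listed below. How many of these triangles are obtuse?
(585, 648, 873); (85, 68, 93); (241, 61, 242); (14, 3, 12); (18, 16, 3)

2

(585,648,873): 585²+648² = 762129 = 873² → right
(85,68,93): 68²+85² = 11849 > 8649 = 93² → acute
(241,61,242): 61²+241² = 61802 > 58564 = 242² → acute
(14,3,12): 3²+12² = 153 < 196 = 14² → obtuse
(18,16,3): 3²+16² = 265 < 324 = 18² → obtuse
2 of the 5 are obtuse.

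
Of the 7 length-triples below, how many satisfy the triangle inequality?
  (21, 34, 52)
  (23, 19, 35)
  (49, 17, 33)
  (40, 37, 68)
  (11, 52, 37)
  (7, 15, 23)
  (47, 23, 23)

4

(21,34,52): 21+34 > 52 → valid
(19,23,35): 19+23 > 35 → valid
(17,33,49): 17+33 > 49 → valid
(37,40,68): 37+40 > 68 → valid
(11,37,52): 11+37 ≤ 52 → not valid
(7,15,23): 7+15 ≤ 23 → not valid
(23,23,47): 23+23 ≤ 47 → not valid
4 of the 7 triples form a triangle.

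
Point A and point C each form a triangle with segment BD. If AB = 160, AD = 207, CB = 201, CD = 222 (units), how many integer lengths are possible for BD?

319

From triangle ABD: 47 < BD < 367.
From triangle CBD: 21 < BD < 423.
Intersection: 47 < BD < 367, so integers 48 through 366: 319 values.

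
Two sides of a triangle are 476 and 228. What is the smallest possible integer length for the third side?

249

The third side must be strictly greater than |476 − 228| = 248.
The smallest integer above 248 is 249.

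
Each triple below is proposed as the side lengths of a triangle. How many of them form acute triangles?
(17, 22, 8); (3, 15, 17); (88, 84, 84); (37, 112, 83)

1

(17,22,8): 8²+17² = 353 < 484 = 22² → obtuse
(3,15,17): 3²+15² = 234 < 289 = 17² → obtuse
(88,84,84): 84²+84² = 14112 > 7744 = 88² → acute
(37,112,83): 37²+83² = 8258 < 12544 = 112² → obtuse
1 of the 4 is acute.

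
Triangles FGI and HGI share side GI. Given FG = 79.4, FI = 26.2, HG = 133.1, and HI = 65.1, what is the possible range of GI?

68.0 < GI < 105.6

From triangle FGI: |79.4 − 26.2| < GI < 79.4 + 26.2, i.e. 53.2 < GI < 105.6.
From triangle HGI: 68.0 < GI < 198.2.
Both must hold, so GI lies in the intersection.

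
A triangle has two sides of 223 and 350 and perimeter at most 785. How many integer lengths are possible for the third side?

Triangle inequality: 127 < x < 573. Perimeter ≤ 785 gives x ≤ 785 − 223 − 350 = 212.
So 127 < x ≤ 212; integers 128 through 212: 85 values.

85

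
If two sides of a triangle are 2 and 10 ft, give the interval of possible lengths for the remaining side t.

By the triangle inequality, t must be less than 2 + 10 = 12 and greater than |2 − 10| = 8.

8 < t < 12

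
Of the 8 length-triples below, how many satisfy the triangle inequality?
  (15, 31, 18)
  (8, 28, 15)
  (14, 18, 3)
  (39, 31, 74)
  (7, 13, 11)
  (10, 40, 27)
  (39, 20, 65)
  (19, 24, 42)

(15,18,31): 15+18 > 31 → valid
(8,15,28): 8+15 ≤ 28 → not valid
(3,14,18): 3+14 ≤ 18 → not valid
(31,39,74): 31+39 ≤ 74 → not valid
(7,11,13): 7+11 > 13 → valid
(10,27,40): 10+27 ≤ 40 → not valid
(20,39,65): 20+39 ≤ 65 → not valid
(19,24,42): 19+24 > 42 → valid
3 of the 8 triples form a triangle.

3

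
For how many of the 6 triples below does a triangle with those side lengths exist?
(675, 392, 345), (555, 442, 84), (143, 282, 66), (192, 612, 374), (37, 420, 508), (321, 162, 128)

(345,392,675): 345+392 > 675 → valid
(84,442,555): 84+442 ≤ 555 → not valid
(66,143,282): 66+143 ≤ 282 → not valid
(192,374,612): 192+374 ≤ 612 → not valid
(37,420,508): 37+420 ≤ 508 → not valid
(128,162,321): 128+162 ≤ 321 → not valid
1 of the 6 triples forms a triangle.

1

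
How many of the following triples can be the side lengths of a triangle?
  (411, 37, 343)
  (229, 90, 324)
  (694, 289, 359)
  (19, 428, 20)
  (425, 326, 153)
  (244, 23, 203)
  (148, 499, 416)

2

(37,343,411): 37+343 ≤ 411 → not valid
(90,229,324): 90+229 ≤ 324 → not valid
(289,359,694): 289+359 ≤ 694 → not valid
(19,20,428): 19+20 ≤ 428 → not valid
(153,326,425): 153+326 > 425 → valid
(23,203,244): 23+203 ≤ 244 → not valid
(148,416,499): 148+416 > 499 → valid
2 of the 7 triples form a triangle.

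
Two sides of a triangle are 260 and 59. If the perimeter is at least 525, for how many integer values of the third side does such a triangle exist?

113

Triangle inequality: 201 < x < 319. Perimeter ≥ 525 gives x ≥ 525 − 260 − 59 = 206.
So 206 ≤ x < 319; integers 206 through 318: 113 values.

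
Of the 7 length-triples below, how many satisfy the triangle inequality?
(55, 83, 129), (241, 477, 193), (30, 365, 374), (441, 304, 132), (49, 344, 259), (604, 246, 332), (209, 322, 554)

(55,83,129): 55+83 > 129 → valid
(193,241,477): 193+241 ≤ 477 → not valid
(30,365,374): 30+365 > 374 → valid
(132,304,441): 132+304 ≤ 441 → not valid
(49,259,344): 49+259 ≤ 344 → not valid
(246,332,604): 246+332 ≤ 604 → not valid
(209,322,554): 209+322 ≤ 554 → not valid
2 of the 7 triples form a triangle.

2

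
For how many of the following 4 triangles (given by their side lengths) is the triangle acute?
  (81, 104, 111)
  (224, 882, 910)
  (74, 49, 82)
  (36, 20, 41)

(81,104,111): 81²+104² = 17377 > 12321 = 111² → acute
(224,882,910): 224²+882² = 828100 = 910² → right
(74,49,82): 49²+74² = 7877 > 6724 = 82² → acute
(36,20,41): 20²+36² = 1696 > 1681 = 41² → acute
3 of the 4 are acute.

3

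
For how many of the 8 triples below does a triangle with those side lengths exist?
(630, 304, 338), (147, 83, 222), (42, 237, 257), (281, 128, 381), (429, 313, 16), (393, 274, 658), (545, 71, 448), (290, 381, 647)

6

(304,338,630): 304+338 > 630 → valid
(83,147,222): 83+147 > 222 → valid
(42,237,257): 42+237 > 257 → valid
(128,281,381): 128+281 > 381 → valid
(16,313,429): 16+313 ≤ 429 → not valid
(274,393,658): 274+393 > 658 → valid
(71,448,545): 71+448 ≤ 545 → not valid
(290,381,647): 290+381 > 647 → valid
6 of the 8 triples form a triangle.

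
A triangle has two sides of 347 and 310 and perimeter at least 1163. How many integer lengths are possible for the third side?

Triangle inequality: 37 < x < 657. Perimeter ≥ 1163 gives x ≥ 1163 − 347 − 310 = 506.
So 506 ≤ x < 657; integers 506 through 656: 151 values.

151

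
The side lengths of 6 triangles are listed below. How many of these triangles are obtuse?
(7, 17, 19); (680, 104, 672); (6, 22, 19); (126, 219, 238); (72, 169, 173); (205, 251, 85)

3

(7,17,19): 7²+17² = 338 < 361 = 19² → obtuse
(680,104,672): 104²+672² = 462400 = 680² → right
(6,22,19): 6²+19² = 397 < 484 = 22² → obtuse
(126,219,238): 126²+219² = 63837 > 56644 = 238² → acute
(72,169,173): 72²+169² = 33745 > 29929 = 173² → acute
(205,251,85): 85²+205² = 49250 < 63001 = 251² → obtuse
3 of the 6 are obtuse.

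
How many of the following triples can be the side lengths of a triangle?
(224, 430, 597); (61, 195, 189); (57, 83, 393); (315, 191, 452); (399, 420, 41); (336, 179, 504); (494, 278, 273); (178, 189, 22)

(224,430,597): 224+430 > 597 → valid
(61,189,195): 61+189 > 195 → valid
(57,83,393): 57+83 ≤ 393 → not valid
(191,315,452): 191+315 > 452 → valid
(41,399,420): 41+399 > 420 → valid
(179,336,504): 179+336 > 504 → valid
(273,278,494): 273+278 > 494 → valid
(22,178,189): 22+178 > 189 → valid
7 of the 8 triples form a triangle.

7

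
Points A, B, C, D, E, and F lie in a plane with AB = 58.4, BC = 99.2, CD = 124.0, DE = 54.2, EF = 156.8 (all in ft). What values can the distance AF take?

The maximum is all hops collinear in one direction: 58.4 + 99.2 + 124.0 + 54.2 + 156.8 = 492.6.
The longest hop is 156.8; the others sum to 335.8. Since 156.8 ≤ 335.8, the path can fold back on itself completely, so the minimum distance is 0.

0 ≤ AF ≤ 492.6 ft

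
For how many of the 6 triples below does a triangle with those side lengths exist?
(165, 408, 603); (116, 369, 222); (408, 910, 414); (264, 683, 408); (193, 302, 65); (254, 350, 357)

1

(165,408,603): 165+408 ≤ 603 → not valid
(116,222,369): 116+222 ≤ 369 → not valid
(408,414,910): 408+414 ≤ 910 → not valid
(264,408,683): 264+408 ≤ 683 → not valid
(65,193,302): 65+193 ≤ 302 → not valid
(254,350,357): 254+350 > 357 → valid
1 of the 6 triples forms a triangle.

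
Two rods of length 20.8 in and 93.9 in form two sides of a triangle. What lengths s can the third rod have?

73.1 < s < 114.7

By the triangle inequality, s must be less than 20.8 + 93.9 = 114.7 and greater than |20.8 − 93.9| = 73.1.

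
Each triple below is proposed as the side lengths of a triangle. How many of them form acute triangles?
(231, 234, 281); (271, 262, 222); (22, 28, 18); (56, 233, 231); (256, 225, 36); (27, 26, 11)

(231,234,281): 231²+234² = 108117 > 78961 = 281² → acute
(271,262,222): 222²+262² = 117928 > 73441 = 271² → acute
(22,28,18): 18²+22² = 808 > 784 = 28² → acute
(56,233,231): 56²+231² = 56497 > 54289 = 233² → acute
(256,225,36): 36²+225² = 51921 < 65536 = 256² → obtuse
(27,26,11): 11²+26² = 797 > 729 = 27² → acute
5 of the 6 are acute.

5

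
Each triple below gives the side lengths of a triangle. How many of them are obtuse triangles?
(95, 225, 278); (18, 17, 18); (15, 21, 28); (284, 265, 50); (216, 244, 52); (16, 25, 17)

(95,225,278): 95²+225² = 59650 < 77284 = 278² → obtuse
(18,17,18): 17²+18² = 613 > 324 = 18² → acute
(15,21,28): 15²+21² = 666 < 784 = 28² → obtuse
(284,265,50): 50²+265² = 72725 < 80656 = 284² → obtuse
(216,244,52): 52²+216² = 49360 < 59536 = 244² → obtuse
(16,25,17): 16²+17² = 545 < 625 = 25² → obtuse
5 of the 6 are obtuse.

5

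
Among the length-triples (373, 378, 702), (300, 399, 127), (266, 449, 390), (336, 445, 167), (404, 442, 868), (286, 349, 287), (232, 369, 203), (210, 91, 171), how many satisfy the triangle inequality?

(373,378,702): 373+378 > 702 → valid
(127,300,399): 127+300 > 399 → valid
(266,390,449): 266+390 > 449 → valid
(167,336,445): 167+336 > 445 → valid
(404,442,868): 404+442 ≤ 868 → not valid
(286,287,349): 286+287 > 349 → valid
(203,232,369): 203+232 > 369 → valid
(91,171,210): 91+171 > 210 → valid
7 of the 8 triples form a triangle.

7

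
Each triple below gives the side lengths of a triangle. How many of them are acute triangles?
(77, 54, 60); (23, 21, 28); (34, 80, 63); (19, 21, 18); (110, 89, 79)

4

(77,54,60): 54²+60² = 6516 > 5929 = 77² → acute
(23,21,28): 21²+23² = 970 > 784 = 28² → acute
(34,80,63): 34²+63² = 5125 < 6400 = 80² → obtuse
(19,21,18): 18²+19² = 685 > 441 = 21² → acute
(110,89,79): 79²+89² = 14162 > 12100 = 110² → acute
4 of the 5 are acute.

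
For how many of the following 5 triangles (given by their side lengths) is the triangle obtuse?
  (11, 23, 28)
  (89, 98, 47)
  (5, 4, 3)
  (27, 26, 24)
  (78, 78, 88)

1

(11,23,28): 11²+23² = 650 < 784 = 28² → obtuse
(89,98,47): 47²+89² = 10130 > 9604 = 98² → acute
(5,4,3): 3²+4² = 25 = 5² → right
(27,26,24): 24²+26² = 1252 > 729 = 27² → acute
(78,78,88): 78²+78² = 12168 > 7744 = 88² → acute
1 of the 5 is obtuse.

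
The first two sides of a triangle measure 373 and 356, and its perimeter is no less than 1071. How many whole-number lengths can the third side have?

Triangle inequality: 17 < x < 729. Perimeter ≥ 1071 gives x ≥ 1071 − 373 − 356 = 342.
So 342 ≤ x < 729; integers 342 through 728: 387 values.

387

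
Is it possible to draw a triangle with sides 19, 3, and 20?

The longest side is 20, and the other two sum to 22.
Since 22 > 20, the triangle inequality holds.

Yes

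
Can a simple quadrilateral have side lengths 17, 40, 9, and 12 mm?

No

For a quadrilateral, each side must be shorter than the sum of the others.
Here the longest side is 40, but the remaining 3 sides sum to only 38.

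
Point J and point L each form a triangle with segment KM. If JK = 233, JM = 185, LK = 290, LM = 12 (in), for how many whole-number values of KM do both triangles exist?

23

From triangle JKM: 48 < KM < 418.
From triangle LKM: 278 < KM < 302.
Intersection: 278 < KM < 302, so integers 279 through 301: 23 values.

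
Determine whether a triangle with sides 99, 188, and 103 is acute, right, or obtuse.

obtuse

Compare the square of the longest side to the sum of squares of the other two: 99² + 103² = 20410 < 35344 = 188².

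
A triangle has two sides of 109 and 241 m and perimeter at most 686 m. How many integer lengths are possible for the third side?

Triangle inequality: 132 < x < 350. Perimeter ≤ 686 gives x ≤ 686 − 109 − 241 = 336.
So 132 < x ≤ 336; integers 133 through 336: 204 values.

204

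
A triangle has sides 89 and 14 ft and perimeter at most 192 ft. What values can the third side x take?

Triangle inequality alone gives 75 < x < 103.
The perimeter condition gives x ≤ 192 − 89 − 14 = 89.
Intersecting the two: 75 < x ≤ 89.

75 < x ≤ 89 ft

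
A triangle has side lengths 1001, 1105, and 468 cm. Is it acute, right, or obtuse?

right

Compare the square of the longest side to the sum of squares of the other two: 468² + 1001² = 1221025 = 1105².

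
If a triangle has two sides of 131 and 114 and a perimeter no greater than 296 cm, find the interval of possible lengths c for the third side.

17 < c ≤ 51 cm

Triangle inequality alone gives 17 < c < 245.
The perimeter condition gives c ≤ 296 − 131 − 114 = 51.
Intersecting the two: 17 < c ≤ 51.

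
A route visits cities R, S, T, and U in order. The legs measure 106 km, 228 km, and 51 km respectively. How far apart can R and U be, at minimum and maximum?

The maximum is all hops collinear in one direction: 106 + 228 + 51 = 385.
The longest hop is 228; the others sum to 157. Folding the others back against it leaves at least 228 − 157 = 71.

71 ≤ RU ≤ 385 km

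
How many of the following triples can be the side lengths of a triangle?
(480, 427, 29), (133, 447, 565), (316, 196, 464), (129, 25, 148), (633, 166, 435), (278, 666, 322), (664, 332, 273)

3

(29,427,480): 29+427 ≤ 480 → not valid
(133,447,565): 133+447 > 565 → valid
(196,316,464): 196+316 > 464 → valid
(25,129,148): 25+129 > 148 → valid
(166,435,633): 166+435 ≤ 633 → not valid
(278,322,666): 278+322 ≤ 666 → not valid
(273,332,664): 273+332 ≤ 664 → not valid
3 of the 7 triples form a triangle.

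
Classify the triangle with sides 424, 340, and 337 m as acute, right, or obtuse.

acute

Compare the square of the longest side to the sum of squares of the other two: 337² + 340² = 229169 > 179776 = 424².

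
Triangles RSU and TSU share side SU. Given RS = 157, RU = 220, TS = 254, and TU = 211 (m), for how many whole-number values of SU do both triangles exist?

From triangle RSU: 63 < SU < 377.
From triangle TSU: 43 < SU < 465.
Intersection: 63 < SU < 377, so integers 64 through 376: 313 values.

313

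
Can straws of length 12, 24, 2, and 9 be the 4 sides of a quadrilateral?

No

For a quadrilateral, each side must be shorter than the sum of the others.
Here the longest side is 24, but the remaining 3 sides sum to only 23.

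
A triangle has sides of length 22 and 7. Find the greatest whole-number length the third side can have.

The third side must be strictly less than 22 + 7 = 29.
The largest integer below 29 is 28.

28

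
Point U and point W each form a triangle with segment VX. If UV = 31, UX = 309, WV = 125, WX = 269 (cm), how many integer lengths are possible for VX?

From triangle UVX: 278 < VX < 340.
From triangle WVX: 144 < VX < 394.
Intersection: 278 < VX < 340, so integers 279 through 339: 61 values.

61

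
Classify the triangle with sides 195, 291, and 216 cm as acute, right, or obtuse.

Compare the square of the longest side to the sum of squares of the other two: 195² + 216² = 84681 = 291².

right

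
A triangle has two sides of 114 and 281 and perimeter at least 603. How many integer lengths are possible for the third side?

Triangle inequality: 167 < x < 395. Perimeter ≥ 603 gives x ≥ 603 − 114 − 281 = 208.
So 208 ≤ x < 395; integers 208 through 394: 187 values.

187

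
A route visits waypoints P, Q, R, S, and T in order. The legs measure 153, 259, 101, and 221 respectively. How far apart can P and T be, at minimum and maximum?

The maximum is all hops collinear in one direction: 153 + 259 + 101 + 221 = 734.
The longest hop is 259; the others sum to 475. Since 259 ≤ 475, the path can fold back on itself completely, so the minimum distance is 0.

0 ≤ PT ≤ 734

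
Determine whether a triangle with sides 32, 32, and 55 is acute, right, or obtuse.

Compare the square of the longest side to the sum of squares of the other two: 32² + 32² = 2048 < 3025 = 55².

obtuse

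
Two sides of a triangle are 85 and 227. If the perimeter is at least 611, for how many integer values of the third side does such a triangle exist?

Triangle inequality: 142 < x < 312. Perimeter ≥ 611 gives x ≥ 611 − 85 − 227 = 299.
So 299 ≤ x < 312; integers 299 through 311: 13 values.

13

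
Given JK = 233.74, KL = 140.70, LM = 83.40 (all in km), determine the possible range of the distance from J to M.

9.64 ≤ JM ≤ 457.84 km

The maximum is all hops collinear in one direction: 233.74 + 140.70 + 83.40 = 457.84.
The longest hop is 233.74; the others sum to 224.10. Folding the others back against it leaves at least 233.74 − 224.10 = 9.64.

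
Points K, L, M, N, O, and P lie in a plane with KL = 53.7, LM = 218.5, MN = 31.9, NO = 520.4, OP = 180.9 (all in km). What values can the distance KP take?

35.4 ≤ KP ≤ 1005.4 km

The maximum is all hops collinear in one direction: 53.7 + 218.5 + 31.9 + 520.4 + 180.9 = 1005.4.
The longest hop is 520.4; the others sum to 485.0. Folding the others back against it leaves at least 520.4 − 485.0 = 35.4.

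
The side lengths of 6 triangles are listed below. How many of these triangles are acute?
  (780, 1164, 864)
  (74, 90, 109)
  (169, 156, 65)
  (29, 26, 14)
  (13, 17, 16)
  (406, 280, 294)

(780,1164,864): 780²+864² = 1354896 = 1164² → right
(74,90,109): 74²+90² = 13576 > 11881 = 109² → acute
(169,156,65): 65²+156² = 28561 = 169² → right
(29,26,14): 14²+26² = 872 > 841 = 29² → acute
(13,17,16): 13²+16² = 425 > 289 = 17² → acute
(406,280,294): 280²+294² = 164836 = 406² → right
3 of the 6 are acute.

3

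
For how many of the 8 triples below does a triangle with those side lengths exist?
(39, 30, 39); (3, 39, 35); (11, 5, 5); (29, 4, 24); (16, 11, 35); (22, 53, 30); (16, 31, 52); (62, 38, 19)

(30,39,39): 30+39 > 39 → valid
(3,35,39): 3+35 ≤ 39 → not valid
(5,5,11): 5+5 ≤ 11 → not valid
(4,24,29): 4+24 ≤ 29 → not valid
(11,16,35): 11+16 ≤ 35 → not valid
(22,30,53): 22+30 ≤ 53 → not valid
(16,31,52): 16+31 ≤ 52 → not valid
(19,38,62): 19+38 ≤ 62 → not valid
1 of the 8 triples forms a triangle.

1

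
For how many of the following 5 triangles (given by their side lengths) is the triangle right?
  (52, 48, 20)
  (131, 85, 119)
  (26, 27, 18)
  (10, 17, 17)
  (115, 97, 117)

(52,48,20): 20²+48² = 2704 = 52² → right
(131,85,119): 85²+119² = 21386 > 17161 = 131² → acute
(26,27,18): 18²+26² = 1000 > 729 = 27² → acute
(10,17,17): 10²+17² = 389 > 289 = 17² → acute
(115,97,117): 97²+115² = 22634 > 13689 = 117² → acute
1 of the 5 is right.

1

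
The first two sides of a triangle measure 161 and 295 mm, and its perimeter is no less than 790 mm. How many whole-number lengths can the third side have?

Triangle inequality: 134 < x < 456. Perimeter ≥ 790 gives x ≥ 790 − 161 − 295 = 334.
So 334 ≤ x < 456; integers 334 through 455: 122 values.

122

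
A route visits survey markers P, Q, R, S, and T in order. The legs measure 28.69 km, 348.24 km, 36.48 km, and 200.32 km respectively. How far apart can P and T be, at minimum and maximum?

The maximum is all hops collinear in one direction: 28.69 + 348.24 + 36.48 + 200.32 = 613.73.
The longest hop is 348.24; the others sum to 265.49. Folding the others back against it leaves at least 348.24 − 265.49 = 82.75.

82.75 ≤ PT ≤ 613.73 km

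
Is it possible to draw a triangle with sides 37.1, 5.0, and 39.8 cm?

Yes

The longest side is 39.8, and the other two sum to 42.1.
Since 42.1 > 39.8, the triangle inequality holds.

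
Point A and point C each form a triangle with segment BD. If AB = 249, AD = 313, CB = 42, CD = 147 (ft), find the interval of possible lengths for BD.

105 < BD < 189

From triangle ABD: |249 − 313| < BD < 249 + 313, i.e. 64 < BD < 562.
From triangle CBD: 105 < BD < 189.
Both must hold, so BD lies in the intersection.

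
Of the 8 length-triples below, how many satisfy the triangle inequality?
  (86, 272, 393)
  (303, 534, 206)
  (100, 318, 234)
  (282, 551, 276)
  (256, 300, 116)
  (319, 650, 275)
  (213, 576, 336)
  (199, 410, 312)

(86,272,393): 86+272 ≤ 393 → not valid
(206,303,534): 206+303 ≤ 534 → not valid
(100,234,318): 100+234 > 318 → valid
(276,282,551): 276+282 > 551 → valid
(116,256,300): 116+256 > 300 → valid
(275,319,650): 275+319 ≤ 650 → not valid
(213,336,576): 213+336 ≤ 576 → not valid
(199,312,410): 199+312 > 410 → valid
4 of the 8 triples form a triangle.

4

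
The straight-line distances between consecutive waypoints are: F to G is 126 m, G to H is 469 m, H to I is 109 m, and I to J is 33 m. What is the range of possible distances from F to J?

The maximum is all hops collinear in one direction: 126 + 469 + 109 + 33 = 737.
The longest hop is 469; the others sum to 268. Folding the others back against it leaves at least 469 − 268 = 201.

201 ≤ FJ ≤ 737 m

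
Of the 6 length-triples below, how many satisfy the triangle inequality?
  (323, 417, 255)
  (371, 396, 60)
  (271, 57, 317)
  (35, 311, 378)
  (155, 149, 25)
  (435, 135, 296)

4

(255,323,417): 255+323 > 417 → valid
(60,371,396): 60+371 > 396 → valid
(57,271,317): 57+271 > 317 → valid
(35,311,378): 35+311 ≤ 378 → not valid
(25,149,155): 25+149 > 155 → valid
(135,296,435): 135+296 ≤ 435 → not valid
4 of the 6 triples form a triangle.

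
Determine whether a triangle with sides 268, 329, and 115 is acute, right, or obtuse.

obtuse

Compare the square of the longest side to the sum of squares of the other two: 115² + 268² = 85049 < 108241 = 329².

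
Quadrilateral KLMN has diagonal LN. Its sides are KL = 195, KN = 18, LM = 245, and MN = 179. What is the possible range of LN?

177 < LN < 213

From triangle KLN: |195 − 18| < LN < 195 + 18, i.e. 177 < LN < 213.
From triangle MLN: 66 < LN < 424.
Both must hold, so LN lies in the intersection.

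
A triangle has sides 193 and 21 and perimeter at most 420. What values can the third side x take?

Triangle inequality alone gives 172 < x < 214.
The perimeter condition gives x ≤ 420 − 193 − 21 = 206.
Intersecting the two: 172 < x ≤ 206.

172 < x ≤ 206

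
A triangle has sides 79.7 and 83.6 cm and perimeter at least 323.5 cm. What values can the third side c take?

Triangle inequality alone gives 3.9 < c < 163.3.
The perimeter condition gives c ≥ 323.5 − 79.7 − 83.6 = 160.2.
Intersecting the two: 160.2 ≤ c < 163.3.

160.2 ≤ c < 163.3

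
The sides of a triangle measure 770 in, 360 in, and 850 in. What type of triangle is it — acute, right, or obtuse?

right

Compare the square of the longest side to the sum of squares of the other two: 360² + 770² = 722500 = 850².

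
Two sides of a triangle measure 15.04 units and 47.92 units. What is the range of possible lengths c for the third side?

By the triangle inequality, c must be less than 15.04 + 47.92 = 62.96 and greater than |15.04 − 47.92| = 32.88.

32.88 < c < 62.96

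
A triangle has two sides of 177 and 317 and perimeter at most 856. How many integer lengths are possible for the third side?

222

Triangle inequality: 140 < x < 494. Perimeter ≤ 856 gives x ≤ 856 − 177 − 317 = 362.
So 140 < x ≤ 362; integers 141 through 362: 222 values.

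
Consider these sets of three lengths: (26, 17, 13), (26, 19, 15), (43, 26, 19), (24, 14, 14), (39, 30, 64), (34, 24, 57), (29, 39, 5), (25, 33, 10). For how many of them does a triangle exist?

7

(13,17,26): 13+17 > 26 → valid
(15,19,26): 15+19 > 26 → valid
(19,26,43): 19+26 > 43 → valid
(14,14,24): 14+14 > 24 → valid
(30,39,64): 30+39 > 64 → valid
(24,34,57): 24+34 > 57 → valid
(5,29,39): 5+29 ≤ 39 → not valid
(10,25,33): 10+25 > 33 → valid
7 of the 8 triples form a triangle.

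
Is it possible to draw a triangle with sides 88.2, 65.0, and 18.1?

The longest side is 88.2, but the other two sum to only 83.1.
83.1 < 88.2, so the triangle inequality fails.

No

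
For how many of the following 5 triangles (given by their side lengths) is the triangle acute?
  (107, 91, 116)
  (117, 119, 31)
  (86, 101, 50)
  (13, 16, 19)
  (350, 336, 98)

3

(107,91,116): 91²+107² = 19730 > 13456 = 116² → acute
(117,119,31): 31²+117² = 14650 > 14161 = 119² → acute
(86,101,50): 50²+86² = 9896 < 10201 = 101² → obtuse
(13,16,19): 13²+16² = 425 > 361 = 19² → acute
(350,336,98): 98²+336² = 122500 = 350² → right
3 of the 5 are acute.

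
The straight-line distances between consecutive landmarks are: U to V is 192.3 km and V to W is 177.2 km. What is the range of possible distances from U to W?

By the triangle inequality, |192.3 − 177.2| ≤ UW ≤ 192.3 + 177.2.

15.1 ≤ UW ≤ 369.5 km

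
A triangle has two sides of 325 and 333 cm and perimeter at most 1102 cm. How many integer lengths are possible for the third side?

436

Triangle inequality: 8 < x < 658. Perimeter ≤ 1102 gives x ≤ 1102 − 325 − 333 = 444.
So 8 < x ≤ 444; integers 9 through 444: 436 values.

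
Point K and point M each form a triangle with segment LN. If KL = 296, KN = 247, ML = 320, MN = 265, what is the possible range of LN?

55 < LN < 543

From triangle KLN: |296 − 247| < LN < 296 + 247, i.e. 49 < LN < 543.
From triangle MLN: 55 < LN < 585.
Both must hold, so LN lies in the intersection.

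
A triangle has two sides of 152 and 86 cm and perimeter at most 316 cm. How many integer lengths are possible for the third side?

Triangle inequality: 66 < x < 238. Perimeter ≤ 316 gives x ≤ 316 − 152 − 86 = 78.
So 66 < x ≤ 78; integers 67 through 78: 12 values.

12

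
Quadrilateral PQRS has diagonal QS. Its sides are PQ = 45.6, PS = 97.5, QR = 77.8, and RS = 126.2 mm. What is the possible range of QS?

51.9 < QS < 143.1

From triangle PQS: |45.6 − 97.5| < QS < 45.6 + 97.5, i.e. 51.9 < QS < 143.1.
From triangle RQS: 48.4 < QS < 204.0.
Both must hold, so QS lies in the intersection.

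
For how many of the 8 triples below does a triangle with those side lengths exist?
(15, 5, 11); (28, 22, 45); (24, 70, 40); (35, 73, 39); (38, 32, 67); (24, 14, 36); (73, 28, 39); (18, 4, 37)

5

(5,11,15): 5+11 > 15 → valid
(22,28,45): 22+28 > 45 → valid
(24,40,70): 24+40 ≤ 70 → not valid
(35,39,73): 35+39 > 73 → valid
(32,38,67): 32+38 > 67 → valid
(14,24,36): 14+24 > 36 → valid
(28,39,73): 28+39 ≤ 73 → not valid
(4,18,37): 4+18 ≤ 37 → not valid
5 of the 8 triples form a triangle.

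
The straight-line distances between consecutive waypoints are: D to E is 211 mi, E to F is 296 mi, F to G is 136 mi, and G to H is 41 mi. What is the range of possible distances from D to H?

0 ≤ DH ≤ 684 mi

The maximum is all hops collinear in one direction: 211 + 296 + 136 + 41 = 684.
The longest hop is 296; the others sum to 388. Since 296 ≤ 388, the path can fold back on itself completely, so the minimum distance is 0.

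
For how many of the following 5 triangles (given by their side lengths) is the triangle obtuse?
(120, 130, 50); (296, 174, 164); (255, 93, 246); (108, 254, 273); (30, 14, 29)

1

(120,130,50): 50²+120² = 16900 = 130² → right
(296,174,164): 164²+174² = 57172 < 87616 = 296² → obtuse
(255,93,246): 93²+246² = 69165 > 65025 = 255² → acute
(108,254,273): 108²+254² = 76180 > 74529 = 273² → acute
(30,14,29): 14²+29² = 1037 > 900 = 30² → acute
1 of the 5 is obtuse.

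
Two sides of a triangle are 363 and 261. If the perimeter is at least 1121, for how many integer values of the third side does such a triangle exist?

127

Triangle inequality: 102 < x < 624. Perimeter ≥ 1121 gives x ≥ 1121 − 363 − 261 = 497.
So 497 ≤ x < 624; integers 497 through 623: 127 values.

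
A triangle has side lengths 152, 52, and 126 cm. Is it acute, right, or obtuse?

obtuse

Compare the square of the longest side to the sum of squares of the other two: 52² + 126² = 18580 < 23104 = 152².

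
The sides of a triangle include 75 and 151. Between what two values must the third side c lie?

By the triangle inequality, c must be less than 75 + 151 = 226 and greater than |75 − 151| = 76.

76 < c < 226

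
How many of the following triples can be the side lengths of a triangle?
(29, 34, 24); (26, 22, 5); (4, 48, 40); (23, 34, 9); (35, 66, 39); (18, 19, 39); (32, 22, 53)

4

(24,29,34): 24+29 > 34 → valid
(5,22,26): 5+22 > 26 → valid
(4,40,48): 4+40 ≤ 48 → not valid
(9,23,34): 9+23 ≤ 34 → not valid
(35,39,66): 35+39 > 66 → valid
(18,19,39): 18+19 ≤ 39 → not valid
(22,32,53): 22+32 > 53 → valid
4 of the 7 triples form a triangle.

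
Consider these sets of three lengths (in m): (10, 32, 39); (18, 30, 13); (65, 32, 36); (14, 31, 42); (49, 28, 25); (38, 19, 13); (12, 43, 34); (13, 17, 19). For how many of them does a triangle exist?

7

(10,32,39): 10+32 > 39 → valid
(13,18,30): 13+18 > 30 → valid
(32,36,65): 32+36 > 65 → valid
(14,31,42): 14+31 > 42 → valid
(25,28,49): 25+28 > 49 → valid
(13,19,38): 13+19 ≤ 38 → not valid
(12,34,43): 12+34 > 43 → valid
(13,17,19): 13+17 > 19 → valid
7 of the 8 triples form a triangle.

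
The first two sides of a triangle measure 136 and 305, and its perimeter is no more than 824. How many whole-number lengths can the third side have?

Triangle inequality: 169 < x < 441. Perimeter ≤ 824 gives x ≤ 824 − 136 − 305 = 383.
So 169 < x ≤ 383; integers 170 through 383: 214 values.

214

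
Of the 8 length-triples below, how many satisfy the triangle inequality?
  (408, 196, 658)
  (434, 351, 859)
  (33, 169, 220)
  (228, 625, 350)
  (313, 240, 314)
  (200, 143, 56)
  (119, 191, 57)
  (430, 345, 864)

(196,408,658): 196+408 ≤ 658 → not valid
(351,434,859): 351+434 ≤ 859 → not valid
(33,169,220): 33+169 ≤ 220 → not valid
(228,350,625): 228+350 ≤ 625 → not valid
(240,313,314): 240+313 > 314 → valid
(56,143,200): 56+143 ≤ 200 → not valid
(57,119,191): 57+119 ≤ 191 → not valid
(345,430,864): 345+430 ≤ 864 → not valid
1 of the 8 triples forms a triangle.

1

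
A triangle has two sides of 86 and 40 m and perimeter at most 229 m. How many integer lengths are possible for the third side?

57

Triangle inequality: 46 < x < 126. Perimeter ≤ 229 gives x ≤ 229 − 86 − 40 = 103.
So 46 < x ≤ 103; integers 47 through 103: 57 values.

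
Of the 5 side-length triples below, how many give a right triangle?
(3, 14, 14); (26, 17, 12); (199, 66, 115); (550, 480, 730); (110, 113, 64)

(3,14,14): 3²+14² = 205 > 196 = 14² → acute
(26,17,12): 12²+17² = 433 < 676 = 26² → obtuse
(199,66,115): 66+115 ≤ 199, not a triangle
(550,480,730): 480²+550² = 532900 = 730² → right
(110,113,64): 64²+110² = 16196 > 12769 = 113² → acute
1 of the 5 is right.

1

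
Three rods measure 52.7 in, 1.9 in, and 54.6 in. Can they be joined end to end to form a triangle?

No

The two shorter sides sum to 54.6, exactly equal to the longest side 54.6.
That gives only a degenerate (flat) triangle — the inequality must be strict.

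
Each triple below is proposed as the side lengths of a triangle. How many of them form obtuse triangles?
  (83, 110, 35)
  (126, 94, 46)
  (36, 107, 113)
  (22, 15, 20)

(83,110,35): 35²+83² = 8114 < 12100 = 110² → obtuse
(126,94,46): 46²+94² = 10952 < 15876 = 126² → obtuse
(36,107,113): 36²+107² = 12745 < 12769 = 113² → obtuse
(22,15,20): 15²+20² = 625 > 484 = 22² → acute
3 of the 4 are obtuse.

3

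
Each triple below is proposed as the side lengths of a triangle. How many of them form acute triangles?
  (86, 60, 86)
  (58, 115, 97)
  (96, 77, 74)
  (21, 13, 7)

(86,60,86): 60²+86² = 10996 > 7396 = 86² → acute
(58,115,97): 58²+97² = 12773 < 13225 = 115² → obtuse
(96,77,74): 74²+77² = 11405 > 9216 = 96² → acute
(21,13,7): 7+13 ≤ 21, not a triangle
2 of the 4 are acute.

2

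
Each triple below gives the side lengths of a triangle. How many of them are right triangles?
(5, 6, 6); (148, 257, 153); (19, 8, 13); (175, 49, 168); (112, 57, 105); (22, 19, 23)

1

(5,6,6): 5²+6² = 61 > 36 = 6² → acute
(148,257,153): 148²+153² = 45313 < 66049 = 257² → obtuse
(19,8,13): 8²+13² = 233 < 361 = 19² → obtuse
(175,49,168): 49²+168² = 30625 = 175² → right
(112,57,105): 57²+105² = 14274 > 12544 = 112² → acute
(22,19,23): 19²+22² = 845 > 529 = 23² → acute
1 of the 6 is right.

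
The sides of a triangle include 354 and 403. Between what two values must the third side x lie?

49 < x < 757

By the triangle inequality, x must be less than 354 + 403 = 757 and greater than |354 − 403| = 49.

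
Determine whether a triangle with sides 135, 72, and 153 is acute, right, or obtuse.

Compare the square of the longest side to the sum of squares of the other two: 72² + 135² = 23409 = 153².

right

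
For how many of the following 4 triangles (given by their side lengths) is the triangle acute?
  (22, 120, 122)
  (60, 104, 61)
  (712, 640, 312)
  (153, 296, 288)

(22,120,122): 22²+120² = 14884 = 122² → right
(60,104,61): 60²+61² = 7321 < 10816 = 104² → obtuse
(712,640,312): 312²+640² = 506944 = 712² → right
(153,296,288): 153²+288² = 106353 > 87616 = 296² → acute
1 of the 4 is acute.

1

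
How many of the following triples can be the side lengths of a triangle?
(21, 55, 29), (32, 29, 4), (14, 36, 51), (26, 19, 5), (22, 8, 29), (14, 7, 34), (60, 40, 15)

(21,29,55): 21+29 ≤ 55 → not valid
(4,29,32): 4+29 > 32 → valid
(14,36,51): 14+36 ≤ 51 → not valid
(5,19,26): 5+19 ≤ 26 → not valid
(8,22,29): 8+22 > 29 → valid
(7,14,34): 7+14 ≤ 34 → not valid
(15,40,60): 15+40 ≤ 60 → not valid
2 of the 7 triples form a triangle.

2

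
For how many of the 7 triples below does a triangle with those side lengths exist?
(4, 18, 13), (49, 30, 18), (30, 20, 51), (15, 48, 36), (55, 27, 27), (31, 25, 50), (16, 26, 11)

(4,13,18): 4+13 ≤ 18 → not valid
(18,30,49): 18+30 ≤ 49 → not valid
(20,30,51): 20+30 ≤ 51 → not valid
(15,36,48): 15+36 > 48 → valid
(27,27,55): 27+27 ≤ 55 → not valid
(25,31,50): 25+31 > 50 → valid
(11,16,26): 11+16 > 26 → valid
3 of the 7 triples form a triangle.

3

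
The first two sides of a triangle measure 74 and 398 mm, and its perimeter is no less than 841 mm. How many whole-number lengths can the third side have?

103

Triangle inequality: 324 < x < 472. Perimeter ≥ 841 gives x ≥ 841 − 74 − 398 = 369.
So 369 ≤ x < 472; integers 369 through 471: 103 values.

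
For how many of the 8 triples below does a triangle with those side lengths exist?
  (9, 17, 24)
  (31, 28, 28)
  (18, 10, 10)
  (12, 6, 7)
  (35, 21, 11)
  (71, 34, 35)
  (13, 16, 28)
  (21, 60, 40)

6

(9,17,24): 9+17 > 24 → valid
(28,28,31): 28+28 > 31 → valid
(10,10,18): 10+10 > 18 → valid
(6,7,12): 6+7 > 12 → valid
(11,21,35): 11+21 ≤ 35 → not valid
(34,35,71): 34+35 ≤ 71 → not valid
(13,16,28): 13+16 > 28 → valid
(21,40,60): 21+40 > 60 → valid
6 of the 8 triples form a triangle.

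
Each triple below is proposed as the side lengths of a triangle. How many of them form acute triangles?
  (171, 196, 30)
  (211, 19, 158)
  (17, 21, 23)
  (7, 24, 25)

1

(171,196,30): 30²+171² = 30141 < 38416 = 196² → obtuse
(211,19,158): 19+158 ≤ 211, not a triangle
(17,21,23): 17²+21² = 730 > 529 = 23² → acute
(7,24,25): 7²+24² = 625 = 25² → right
1 of the 4 is acute.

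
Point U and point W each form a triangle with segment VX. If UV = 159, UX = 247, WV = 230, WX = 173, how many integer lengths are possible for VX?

From triangle UVX: 88 < VX < 406.
From triangle WVX: 57 < VX < 403.
Intersection: 88 < VX < 403, so integers 89 through 402: 314 values.

314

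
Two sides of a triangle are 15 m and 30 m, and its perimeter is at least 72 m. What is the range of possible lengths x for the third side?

27 ≤ x < 45 m

Triangle inequality alone gives 15 < x < 45.
The perimeter condition gives x ≥ 72 − 15 − 30 = 27.
Intersecting the two: 27 ≤ x < 45.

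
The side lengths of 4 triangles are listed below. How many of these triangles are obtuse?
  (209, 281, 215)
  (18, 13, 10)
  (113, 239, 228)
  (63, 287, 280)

(209,281,215): 209²+215² = 89906 > 78961 = 281² → acute
(18,13,10): 10²+13² = 269 < 324 = 18² → obtuse
(113,239,228): 113²+228² = 64753 > 57121 = 239² → acute
(63,287,280): 63²+280² = 82369 = 287² → right
1 of the 4 is obtuse.

1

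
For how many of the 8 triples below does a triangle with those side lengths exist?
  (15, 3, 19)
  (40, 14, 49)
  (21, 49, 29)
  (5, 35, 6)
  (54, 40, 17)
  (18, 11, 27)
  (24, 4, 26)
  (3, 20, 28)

(3,15,19): 3+15 ≤ 19 → not valid
(14,40,49): 14+40 > 49 → valid
(21,29,49): 21+29 > 49 → valid
(5,6,35): 5+6 ≤ 35 → not valid
(17,40,54): 17+40 > 54 → valid
(11,18,27): 11+18 > 27 → valid
(4,24,26): 4+24 > 26 → valid
(3,20,28): 3+20 ≤ 28 → not valid
5 of the 8 triples form a triangle.

5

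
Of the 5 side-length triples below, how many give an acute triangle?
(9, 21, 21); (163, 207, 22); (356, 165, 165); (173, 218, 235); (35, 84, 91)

2

(9,21,21): 9²+21² = 522 > 441 = 21² → acute
(163,207,22): 22+163 ≤ 207, not a triangle
(356,165,165): 165+165 ≤ 356, not a triangle
(173,218,235): 173²+218² = 77453 > 55225 = 235² → acute
(35,84,91): 35²+84² = 8281 = 91² → right
2 of the 5 are acute.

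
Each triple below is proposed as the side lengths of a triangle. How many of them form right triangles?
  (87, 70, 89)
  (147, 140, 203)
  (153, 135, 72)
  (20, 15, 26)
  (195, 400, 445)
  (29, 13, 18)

(87,70,89): 70²+87² = 12469 > 7921 = 89² → acute
(147,140,203): 140²+147² = 41209 = 203² → right
(153,135,72): 72²+135² = 23409 = 153² → right
(20,15,26): 15²+20² = 625 < 676 = 26² → obtuse
(195,400,445): 195²+400² = 198025 = 445² → right
(29,13,18): 13²+18² = 493 < 841 = 29² → obtuse
3 of the 6 are right.

3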